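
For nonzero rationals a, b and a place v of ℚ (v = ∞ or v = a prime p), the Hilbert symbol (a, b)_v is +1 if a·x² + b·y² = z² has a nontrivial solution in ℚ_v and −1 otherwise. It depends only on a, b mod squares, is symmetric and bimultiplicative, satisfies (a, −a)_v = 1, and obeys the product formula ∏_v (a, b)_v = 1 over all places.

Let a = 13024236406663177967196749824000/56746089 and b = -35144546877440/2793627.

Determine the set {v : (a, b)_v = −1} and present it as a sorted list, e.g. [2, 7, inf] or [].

[5, 7, 11, 19]

Mod squares: a ≡ 17710, b ≡ -965770. Check v ∈ {∞, 2, 3, 5, 7, 11, 13, 17, 19, 23, 31, 37}.
v=∞: 17710 > 0 and -965770 < 0  ⇒  (a,b)_∞ = +1.
v=19: a=19^2·(≡3), b=19^-1·(≡13) mod 19; (3|19)=-1, (13|19)=-1; (−1)^{2·-1·9}·(-1)^-1·(-1)^2 = -1.
v=13: a=13^2·(≡4), b=13^1·(≡5) mod 13; (4|13)=+1, (5|13)=-1; (−1)^{2·1·6}·(+1)^1·(-1)^2 = +1.
v=37: a=37^2·(≡18), b=37^0·(≡25) mod 37; (18|37)=-1, (25|37)=+1; (−1)^{2·0·18}·(-1)^0·(+1)^2 = +1.
v=5: a=5^3·(≡3), b=5^1·(≡1) mod 5; (3|5)=-1, (1|5)=+1; (−1)^{3·1·2}·(-1)^1·(+1)^3 = -1.
v=2: v_2(a)=17, v_2(b)=15; units ≡ 7, 3 (mod 8); ε·ε+αω+βω = 1·1+17·1+15·0 ≡ 0  ⇒  (a,b)_2 = +1.
v=23: a=23^3·(≡11), b=23^1·(≡12) mod 23; (11|23)=-1, (12|23)=+1; (−1)^{3·1·11}·(-1)^1·(+1)^3 = +1.
v=31: a=31^-2·(≡4), b=31^-2·(≡7) mod 31; (4|31)=+1, (7|31)=+1; (−1)^{-2·-2·15}·(+1)^-2·(+1)^-2 = +1.
v=11: a=11^5·(≡4), b=11^4·(≡6) mod 11; (4|11)=+1, (6|11)=-1; (−1)^{5·4·5}·(+1)^4·(-1)^5 = -1.
v=17: a=17^2·(≡2), b=17^-1·(≡9) mod 17; (2|17)=+1, (9|17)=+1; (−1)^{2·-1·8}·(+1)^-1·(+1)^2 = +1.
v=7: a=7^5·(≡3), b=7^2·(≡3) mod 7; (3|7)=-1, (3|7)=-1; (−1)^{5·2·3}·(-1)^2·(-1)^5 = -1.
v=3: a=3^-10·(≡1), b=3^-2·(≡2) mod 3; (1|3)=+1, (2|3)=-1; (−1)^{-10·-2·1}·(+1)^-2·(-1)^-10 = +1.
Ram(17710, -965770) = {5, 7, 11, 19}; no ℚ_5-point on the conic.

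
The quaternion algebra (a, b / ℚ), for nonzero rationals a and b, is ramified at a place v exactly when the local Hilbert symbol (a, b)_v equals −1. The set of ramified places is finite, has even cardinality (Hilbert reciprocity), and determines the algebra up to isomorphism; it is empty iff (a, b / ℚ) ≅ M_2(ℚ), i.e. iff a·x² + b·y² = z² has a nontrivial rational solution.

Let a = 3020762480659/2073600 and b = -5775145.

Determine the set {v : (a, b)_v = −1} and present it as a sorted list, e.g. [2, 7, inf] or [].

Mod squares: a ≡ 1762939, b ≡ -5775145. Check v ∈ {∞, 2, 3, 5, 7, 11, 17, 19, 29, 31, 37, 53}.
v=3: a=3^-4·(≡1), b=3^0·(≡2) mod 3; (1|3)=+1, (2|3)=-1; (−1)^{-4·0·1}·(+1)^0·(-1)^-4 = +1.
v=37: a=37^1·(≡26), b=37^1·(≡18) mod 37; (26|37)=+1, (18|37)=-1; (−1)^{1·1·18}·(+1)^1·(-1)^1 = -1.
v=17: a=17^2·(≡6), b=17^0·(≡10) mod 17; (6|17)=-1, (10|17)=-1; (−1)^{2·0·8}·(-1)^0·(-1)^2 = +1.
v=53: a=53^1·(≡20), b=53^1·(≡3) mod 53; (20|53)=-1, (3|53)=-1; (−1)^{1·1·26}·(-1)^1·(-1)^1 = +1.
v=2: v_2(a)=-10, v_2(b)=0; units ≡ 3, 7 (mod 8); ε·ε+αω+βω = 1·1+-10·0+0·1 ≡ 1  ⇒  (a,b)_2 = -1.
v=11: a=11^2·(≡8), b=11^0·(≡9) mod 11; (8|11)=-1, (9|11)=+1; (−1)^{2·0·5}·(-1)^0·(+1)^2 = +1.
v=7: a=7^2·(≡3), b=7^0·(≡2) mod 7; (3|7)=-1, (2|7)=+1; (−1)^{2·0·3}·(-1)^0·(+1)^2 = +1.
v=∞: 1762939 > 0 and -5775145 < 0  ⇒  (a,b)_∞ = +1.
v=29: a=29^1·(≡22), b=29^0·(≡2) mod 29; (22|29)=+1, (2|29)=-1; (−1)^{1·0·14}·(+1)^0·(-1)^1 = -1.
v=5: a=5^-2·(≡1), b=5^1·(≡1) mod 5; (1|5)=+1, (1|5)=+1; (−1)^{-2·1·2}·(+1)^1·(+1)^-2 = +1.
v=19: a=19^0·(≡6), b=19^1·(≡7) mod 19; (6|19)=+1, (7|19)=+1; (−1)^{0·1·9}·(+1)^1·(+1)^0 = +1.
v=31: a=31^1·(≡27), b=31^1·(≡15) mod 31; (27|31)=-1, (15|31)=-1; (−1)^{1·1·15}·(-1)^1·(-1)^1 = -1.
|Ram(1762939, -5775145)| = 4, even; anisotropic at {2, 29, 31, 37}.

[2, 29, 31, 37]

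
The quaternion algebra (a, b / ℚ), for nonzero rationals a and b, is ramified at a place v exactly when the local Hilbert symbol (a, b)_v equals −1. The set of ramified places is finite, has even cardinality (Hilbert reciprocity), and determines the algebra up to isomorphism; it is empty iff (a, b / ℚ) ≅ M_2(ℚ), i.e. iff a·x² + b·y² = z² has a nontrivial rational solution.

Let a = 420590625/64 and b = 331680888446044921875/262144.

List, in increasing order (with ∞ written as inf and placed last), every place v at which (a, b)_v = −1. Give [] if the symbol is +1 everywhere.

[5, 7, 17, 29]

Mod squares: a ≡ 672945, b ≡ 3. Check v ∈ {∞, 2, 3, 5, 7, 13, 17, 29}.
v=∞: 672945 > 0 and 3 > 0  ⇒  (a,b)_∞ = +1.
v=3: a=3^1·(≡2), b=3^3·(≡1) mod 3; (2|3)=-1, (1|3)=+1; (−1)^{1·3·1}·(-1)^3·(+1)^1 = +1.
v=17: a=17^1·(≡9), b=17^2·(≡5) mod 17; (9|17)=+1, (5|17)=-1; (−1)^{1·2·8}·(+1)^2·(-1)^1 = -1.
v=13: a=13^1·(≡1), b=13^2·(≡10) mod 13; (1|13)=+1, (10|13)=+1; (−1)^{1·2·6}·(+1)^2·(+1)^1 = +1.
v=2: v_2(a)=-6, v_2(b)=-18; units ≡ 1, 3 (mod 8); ε·ε+αω+βω = 0·1+-6·1+-18·0 ≡ 0  ⇒  (a,b)_2 = +1.
v=5: a=5^5·(≡1), b=5^14·(≡2) mod 5; (1|5)=+1, (2|5)=-1; (−1)^{5·14·2}·(+1)^14·(-1)^5 = -1.
v=7: a=7^1·(≡1), b=7^2·(≡6) mod 7; (1|7)=+1, (6|7)=-1; (−1)^{1·2·3}·(+1)^2·(-1)^1 = -1.
v=29: a=29^1·(≡23), b=29^2·(≡27) mod 29; (23|29)=+1, (27|29)=-1; (−1)^{1·2·14}·(+1)^2·(-1)^1 = -1.
|Ram(672945, 3)| = 4, even; anisotropic at {5, 7, 17, 29}.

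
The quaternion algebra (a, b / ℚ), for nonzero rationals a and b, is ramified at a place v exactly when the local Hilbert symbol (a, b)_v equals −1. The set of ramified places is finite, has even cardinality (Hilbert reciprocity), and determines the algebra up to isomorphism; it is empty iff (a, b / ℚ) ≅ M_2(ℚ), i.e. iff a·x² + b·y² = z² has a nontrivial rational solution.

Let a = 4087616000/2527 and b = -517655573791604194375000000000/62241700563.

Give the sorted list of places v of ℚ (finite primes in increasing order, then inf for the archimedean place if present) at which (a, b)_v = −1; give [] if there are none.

Mod squares: a ≡ 15470, b ≡ -72930. Check v ∈ {∞, 2, 3, 5, 7, 11, 13, 17, 19}.
v=2: v_2(a)=9, v_2(b)=9; units ≡ 7, 7 (mod 8); ε·ε+αω+βω = 1·1+9·0+9·0 ≡ 1  ⇒  (a,b)_2 = -1.
v=5: a=5^3·(≡4), b=5^13·(≡1) mod 5; (4|5)=+1, (1|5)=+1; (−1)^{3·13·2}·(+1)^13·(+1)^3 = +1.
v=11: a=11^0·(≡9), b=11^1·(≡4) mod 11; (9|11)=+1, (4|11)=+1; (−1)^{0·1·5}·(+1)^1·(+1)^0 = +1.
v=∞: 15470 > 0 and -72930 < 0  ⇒  (a,b)_∞ = +1.
v=3: a=3^0·(≡2), b=3^-3·(≡2) mod 3; (2|3)=-1, (2|3)=-1; (−1)^{0·-3·1}·(-1)^-3·(-1)^0 = -1.
v=17: a=17^3·(≡8), b=17^11·(≡12) mod 17; (8|17)=+1, (12|17)=-1; (−1)^{3·11·8}·(+1)^11·(-1)^3 = -1.
v=13: a=13^1·(≡5), b=13^3·(≡2) mod 13; (5|13)=-1, (2|13)=-1; (−1)^{1·3·6}·(-1)^3·(-1)^1 = +1.
v=7: a=7^-1·(≡5), b=7^-2·(≡5) mod 7; (5|7)=-1, (5|7)=-1; (−1)^{-1·-2·3}·(-1)^-2·(-1)^-1 = -1.
v=19: a=19^-2·(≡6), b=19^-6·(≡7) mod 19; (6|19)=+1, (7|19)=+1; (−1)^{-2·-6·9}·(+1)^-6·(+1)^-2 = +1.
(15470, -72930 / ℚ) ramifies at {2, 3, 7, 17}: a division algebra.

[2, 3, 7, 17]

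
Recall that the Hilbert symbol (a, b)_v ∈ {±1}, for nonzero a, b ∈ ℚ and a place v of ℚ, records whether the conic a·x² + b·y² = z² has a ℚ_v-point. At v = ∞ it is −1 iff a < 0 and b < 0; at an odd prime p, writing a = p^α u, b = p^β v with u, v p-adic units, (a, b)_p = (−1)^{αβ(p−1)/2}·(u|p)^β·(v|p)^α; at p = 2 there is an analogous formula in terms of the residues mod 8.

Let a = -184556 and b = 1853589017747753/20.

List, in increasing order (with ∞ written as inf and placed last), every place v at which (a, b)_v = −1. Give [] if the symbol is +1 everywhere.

[11, 47]

Mod squares: a ≡ -46139, b ≡ 74965. Check v ∈ {∞, 2, 5, 11, 13, 17, 29, 37, 43, 47}.
v=5: a=5^0·(≡4), b=5^-1·(≡2) mod 5; (4|5)=+1, (2|5)=-1; (−1)^{0·-1·2}·(+1)^-1·(-1)^0 = +1.
v=47: a=47^0·(≡13), b=47^1·(≡39) mod 47; (13|47)=-1, (39|47)=-1; (−1)^{0·1·23}·(-1)^1·(-1)^0 = -1.
v=17: a=17^0·(≡13), b=17^2·(≡5) mod 17; (13|17)=+1, (5|17)=-1; (−1)^{0·2·8}·(+1)^2·(-1)^0 = +1.
v=13: a=13^0·(≡5), b=13^2·(≡2) mod 13; (5|13)=-1, (2|13)=-1; (−1)^{0·2·6}·(-1)^2·(-1)^0 = +1.
v=∞: -46139 < 0 and 74965 > 0  ⇒  (a,b)_∞ = +1.
v=43: a=43^1·(≡8), b=43^2·(≡13) mod 43; (8|43)=-1, (13|43)=+1; (−1)^{1·2·21}·(-1)^2·(+1)^1 = +1.
v=37: a=37^1·(≡7), b=37^2·(≡7) mod 37; (7|37)=+1, (7|37)=+1; (−1)^{1·2·18}·(+1)^2·(+1)^1 = +1.
v=11: a=11^0·(≡2), b=11^1·(≡8) mod 11; (2|11)=-1, (8|11)=-1; (−1)^{0·1·5}·(-1)^1·(-1)^0 = -1.
v=2: v_2(a)=2, v_2(b)=-2; units ≡ 5, 5 (mod 8); ε·ε+αω+βω = 0·0+2·1+-2·1 ≡ 0  ⇒  (a,b)_2 = +1.
v=29: a=29^1·(≡16), b=29^1·(≡9) mod 29; (16|29)=+1, (9|29)=+1; (−1)^{1·1·14}·(+1)^1·(+1)^1 = +1.
(-46139, 74965 / ℚ) ramifies at {11, 47}: a division algebra.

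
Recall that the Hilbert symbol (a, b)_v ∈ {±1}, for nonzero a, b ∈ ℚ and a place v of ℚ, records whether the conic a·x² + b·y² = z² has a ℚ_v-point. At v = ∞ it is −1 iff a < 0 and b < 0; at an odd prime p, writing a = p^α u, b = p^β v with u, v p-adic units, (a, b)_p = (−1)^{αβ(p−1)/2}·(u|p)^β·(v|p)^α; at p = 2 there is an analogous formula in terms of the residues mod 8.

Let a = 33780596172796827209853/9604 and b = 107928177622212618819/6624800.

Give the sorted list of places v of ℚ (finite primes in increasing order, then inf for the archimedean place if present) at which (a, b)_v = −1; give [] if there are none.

(a, b) ≡ (1173, 76038) mod (ℚ^×)²; places V = {2, 3, 5, 7, 13, 17, 19, 23, 29, 31, ∞}.
(a,b)_29: α=2, u≡28; β=1, v≡12 (mod 29); (28|29)=+1, (12|29)=-1; sign (−1)^0·+1^1·-1^2 = +1.
(a,b)_13: α=0, u≡1; β=-2, v≡1 (mod 13); (1|13)=+1, (1|13)=+1; sign (−1)^0·+1^-2·+1^0 = +1.
(a,b)_5: α=0, u≡2; β=-2, v≡2 (mod 5); (2|5)=-1, (2|5)=-1; sign (−1)^0·-1^-2·-1^0 = +1.
(a,b)_17: α=3, u≡13; β=0, v≡11 (mod 17); (13|17)=+1, (11|17)=-1; sign (−1)^0·+1^0·-1^3 = -1.
(a,b)_23: α=5, u≡20; β=5, v≡7 (mod 23); (20|23)=-1, (7|23)=-1; sign (−1)^1·-1^5·-1^5 = -1.
(a,b)_7: α=-4, u≡1; β=-2, v≡4 (mod 7); (1|7)=+1, (4|7)=+1; sign (−1)^0·+1^-2·+1^-4 = +1.
(a,b)_19: α=6, u≡12; β=5, v≡18 (mod 19); (12|19)=-1, (18|19)=-1; sign (−1)^0·-1^5·-1^6 = -1.
(a,b)_31: α=0, u≡13; β=2, v≡15 (mod 31); (13|31)=-1, (15|31)=-1; sign (−1)^0·-1^2·-1^0 = +1.
(a,b)_∞: sgn(1173)=+, sgn(76038)=+, so +1.
(a,b)_2: α=-2, β=-5; u≡5, v≡3 (mod 8); ε(u)ε(v)=0·1, αω(v)=-2·1, βω(u)=-5·1; sum ≡ 1  ⇒  -1.
(a,b)_3: α=3, u≡1; β=5, v≡2 (mod 3); (1|3)=+1, (2|3)=-1; sign (−1)^1·+1^5·-1^3 = +1.
(1173, 76038 / ℚ) ramifies at {2, 17, 19, 23}: a division algebra.

[2, 17, 19, 23]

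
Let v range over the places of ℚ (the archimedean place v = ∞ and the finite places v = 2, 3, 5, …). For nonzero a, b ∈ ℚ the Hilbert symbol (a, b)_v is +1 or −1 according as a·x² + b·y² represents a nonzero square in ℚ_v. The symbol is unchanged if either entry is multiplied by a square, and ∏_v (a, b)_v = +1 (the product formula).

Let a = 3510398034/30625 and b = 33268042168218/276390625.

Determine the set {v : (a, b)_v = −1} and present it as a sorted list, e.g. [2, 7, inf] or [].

Mod squares: a ≡ 66, b ≡ 858. Check v ∈ {∞, 2, 3, 5, 7, 11, 13, 17, 19}.
v=2: v_2(a)=1, v_2(b)=1; units ≡ 1, 5 (mod 8); ε·ε+αω+βω = 0·0+1·1+1·0 ≡ 1  ⇒  (a,b)_2 = -1.
v=∞: 66 > 0 and 858 > 0  ⇒  (a,b)_∞ = +1.
v=5: a=5^-4·(≡1), b=5^-6·(≡2) mod 5; (1|5)=+1, (2|5)=-1; (−1)^{-4·-6·2}·(+1)^-6·(-1)^-4 = +1.
v=7: a=7^-2·(≡5), b=7^-2·(≡1) mod 7; (5|7)=-1, (1|7)=+1; (−1)^{-2·-2·3}·(-1)^-2·(+1)^-2 = +1.
v=13: a=13^2·(≡3), b=13^3·(≡1) mod 13; (3|13)=+1, (1|13)=+1; (−1)^{2·3·6}·(+1)^3·(+1)^2 = +1.
v=17: a=17^2·(≡13), b=17^2·(≡16) mod 17; (13|17)=+1, (16|17)=+1; (−1)^{2·2·8}·(+1)^2·(+1)^2 = +1.
v=11: a=11^3·(≡10), b=11^3·(≡1) mod 11; (10|11)=-1, (1|11)=+1; (−1)^{3·3·5}·(-1)^3·(+1)^3 = +1.
v=19: a=19^0·(≡11), b=19^-2·(≡18) mod 19; (11|19)=+1, (18|19)=-1; (−1)^{0·-2·9}·(+1)^-2·(-1)^0 = +1.
v=3: a=3^3·(≡1), b=3^9·(≡1) mod 3; (1|3)=+1, (1|3)=+1; (−1)^{3·9·1}·(+1)^9·(+1)^3 = -1.
(66, 858 / ℚ) ramifies at {2, 3}: a division algebra.

[2, 3]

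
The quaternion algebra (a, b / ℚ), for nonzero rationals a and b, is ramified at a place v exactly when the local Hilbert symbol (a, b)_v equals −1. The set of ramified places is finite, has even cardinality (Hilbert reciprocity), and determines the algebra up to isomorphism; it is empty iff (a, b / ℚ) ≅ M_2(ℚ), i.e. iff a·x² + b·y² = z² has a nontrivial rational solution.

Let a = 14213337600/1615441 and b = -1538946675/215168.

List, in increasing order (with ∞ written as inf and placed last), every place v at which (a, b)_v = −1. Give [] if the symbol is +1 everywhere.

[2, 7, 19, 23]

(a, b) ≡ (18354, -966) mod (ℚ^×)²; places V = {2, 3, 5, 7, 11, 17, 19, 23, 31, 41, ∞}.
(a,b)_∞: sgn(18354)=+, sgn(-966)=−, so +1.
(a,b)_23: α=1, u≡16; β=1, v≡8 (mod 23); (16|23)=+1, (8|23)=+1; sign (−1)^1·+1^1·+1^1 = -1.
(a,b)_41: α=-2, u≡29; β=-2, v≡2 (mod 41); (29|41)=-1, (2|41)=+1; sign (−1)^0·-1^-2·+1^-2 = +1.
(a,b)_31: α=-2, u≡19; β=0, v≡22 (mod 31); (19|31)=+1, (22|31)=-1; sign (−1)^0·+1^0·-1^-2 = +1.
(a,b)_17: α=0, u≡11; β=2, v≡12 (mod 17); (11|17)=-1, (12|17)=-1; sign (−1)^0·-1^2·-1^0 = +1.
(a,b)_2: α=9, β=-7; u≡1, v≡5 (mod 8); ε(u)ε(v)=0·0, αω(v)=9·1, βω(u)=-7·0; sum ≡ 1  ⇒  -1.
(a,b)_3: α=1, u≡1; β=3, v≡2 (mod 3); (1|3)=+1, (2|3)=-1; sign (−1)^1·+1^3·-1^1 = +1.
(a,b)_19: α=1, u≡11; β=0, v≡12 (mod 19); (11|19)=+1, (12|19)=-1; sign (−1)^0·+1^0·-1^1 = -1.
(a,b)_5: α=2, u≡4; β=2, v≡1 (mod 5); (4|5)=+1, (1|5)=+1; sign (−1)^0·+1^2·+1^2 = +1.
(a,b)_11: α=2, u≡7; β=0, v≡8 (mod 11); (7|11)=-1, (8|11)=-1; sign (−1)^0·-1^0·-1^2 = +1.
(a,b)_7: α=1, u≡1; β=3, v≡1 (mod 7); (1|7)=+1, (1|7)=+1; sign (−1)^1·+1^3·+1^1 = -1.
Ram(18354, -966) = {2, 7, 19, 23}; no ℚ_2-point on the conic.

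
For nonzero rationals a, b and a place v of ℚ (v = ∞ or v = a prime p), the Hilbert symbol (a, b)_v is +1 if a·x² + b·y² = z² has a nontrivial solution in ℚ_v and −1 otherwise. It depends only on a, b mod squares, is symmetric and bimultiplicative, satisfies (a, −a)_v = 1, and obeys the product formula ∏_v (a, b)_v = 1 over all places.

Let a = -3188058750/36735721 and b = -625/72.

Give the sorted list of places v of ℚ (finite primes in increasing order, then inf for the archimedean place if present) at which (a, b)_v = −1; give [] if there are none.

[23, inf]

Mod squares: a ≡ -46, b ≡ -2. Check v ∈ {∞, 2, 3, 5, 11, 19, 23, 29, 37}.
v=∞: -46 < 0 and -2 < 0  ⇒  (a,b)_∞ = -1.
v=19: a=19^-2·(≡5), b=19^0·(≡9) mod 19; (5|19)=+1, (9|19)=+1; (−1)^{-2·0·9}·(+1)^0·(+1)^-2 = +1.
v=11: a=11^-2·(≡3), b=11^0·(≡4) mod 11; (3|11)=+1, (4|11)=+1; (−1)^{-2·0·5}·(+1)^0·(+1)^-2 = +1.
v=23: a=23^1·(≡15), b=23^0·(≡14) mod 23; (15|23)=-1, (14|23)=-1; (−1)^{1·0·11}·(-1)^0·(-1)^1 = -1.
v=3: a=3^4·(≡2), b=3^-2·(≡1) mod 3; (2|3)=-1, (1|3)=+1; (−1)^{4·-2·1}·(-1)^-2·(+1)^4 = +1.
v=5: a=5^4·(≡1), b=5^4·(≡2) mod 5; (1|5)=+1, (2|5)=-1; (−1)^{4·4·2}·(+1)^4·(-1)^4 = +1.
v=2: v_2(a)=1, v_2(b)=-3; units ≡ 1, 7 (mod 8); ε·ε+αω+βω = 0·1+1·0+-3·0 ≡ 0  ⇒  (a,b)_2 = +1.
v=29: a=29^-2·(≡11), b=29^0·(≡3) mod 29; (11|29)=-1, (3|29)=-1; (−1)^{-2·0·14}·(-1)^0·(-1)^-2 = +1.
v=37: a=37^2·(≡21), b=37^0·(≡35) mod 37; (21|37)=+1, (35|37)=-1; (−1)^{2·0·18}·(+1)^0·(-1)^2 = +1.
(-46, -2 / ℚ) ramifies at {23, ∞}: a division algebra.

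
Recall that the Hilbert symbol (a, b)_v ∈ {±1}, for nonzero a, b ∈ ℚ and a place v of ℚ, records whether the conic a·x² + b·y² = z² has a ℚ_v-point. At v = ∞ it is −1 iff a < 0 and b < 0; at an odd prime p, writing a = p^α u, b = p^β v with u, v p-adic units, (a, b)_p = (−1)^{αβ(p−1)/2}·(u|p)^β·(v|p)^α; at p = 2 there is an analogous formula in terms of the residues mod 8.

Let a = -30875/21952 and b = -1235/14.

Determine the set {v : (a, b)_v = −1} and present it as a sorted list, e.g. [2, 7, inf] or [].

Mod squares: a ≡ -8645, b ≡ -17290. Check v ∈ {∞, 2, 5, 7, 13, 19}.
v=2: v_2(a)=-6, v_2(b)=-1; units ≡ 3, 3 (mod 8); ε·ε+αω+βω = 1·1+-6·1+-1·1 ≡ 0  ⇒  (a,b)_2 = +1.
v=5: a=5^3·(≡4), b=5^1·(≡2) mod 5; (4|5)=+1, (2|5)=-1; (−1)^{3·1·2}·(+1)^1·(-1)^3 = -1.
v=∞: -8645 < 0 and -17290 < 0  ⇒  (a,b)_∞ = -1.
v=19: a=19^1·(≡4), b=19^1·(≡13) mod 19; (4|19)=+1, (13|19)=-1; (−1)^{1·1·9}·(+1)^1·(-1)^1 = +1.
v=13: a=13^1·(≡7), b=13^1·(≡9) mod 13; (7|13)=-1, (9|13)=+1; (−1)^{1·1·6}·(-1)^1·(+1)^1 = -1.
v=7: a=7^-3·(≡2), b=7^-1·(≡2) mod 7; (2|7)=+1, (2|7)=+1; (−1)^{-3·-1·3}·(+1)^-1·(+1)^-3 = -1.
|Ram(-8645, -17290)| = 4, even; anisotropic at {5, 7, 13, ∞}.

[5, 7, 13, inf]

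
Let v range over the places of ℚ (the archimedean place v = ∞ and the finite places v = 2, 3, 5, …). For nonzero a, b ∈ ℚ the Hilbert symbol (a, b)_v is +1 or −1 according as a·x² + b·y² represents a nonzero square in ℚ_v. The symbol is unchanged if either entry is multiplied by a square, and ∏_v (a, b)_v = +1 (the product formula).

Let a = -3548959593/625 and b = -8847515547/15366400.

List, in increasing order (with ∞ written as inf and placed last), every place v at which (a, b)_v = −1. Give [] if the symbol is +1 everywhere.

Mod squares: a ≡ -34017, b ≡ -646323. Check v ∈ {∞, 2, 3, 5, 7, 13, 17, 19, 23, 29}.
v=13: a=13^0·(≡3), b=13^2·(≡2) mod 13; (3|13)=+1, (2|13)=-1; (−1)^{0·2·6}·(+1)^2·(-1)^0 = +1.
v=5: a=5^-4·(≡2), b=5^-2·(≡3) mod 5; (2|5)=-1, (3|5)=-1; (−1)^{-4·-2·2}·(-1)^-2·(-1)^-4 = +1.
v=∞: -34017 < 0 and -646323 < 0  ⇒  (a,b)_∞ = -1.
v=2: v_2(a)=0, v_2(b)=-8; units ≡ 7, 5 (mod 8); ε·ε+αω+βω = 1·0+0·1+-8·0 ≡ 0  ⇒  (a,b)_2 = +1.
v=23: a=23^1·(≡4), b=23^1·(≡14) mod 23; (4|23)=+1, (14|23)=-1; (−1)^{1·1·11}·(+1)^1·(-1)^1 = +1.
v=7: a=7^0·(≡5), b=7^-4·(≡2) mod 7; (5|7)=-1, (2|7)=+1; (−1)^{0·-4·3}·(-1)^-4·(+1)^0 = +1.
v=3: a=3^1·(≡1), b=3^5·(≡1) mod 3; (1|3)=+1, (1|3)=+1; (−1)^{1·5·1}·(+1)^5·(+1)^1 = -1.
v=17: a=17^3·(≡12), b=17^1·(≡14) mod 17; (12|17)=-1, (14|17)=-1; (−1)^{3·1·8}·(-1)^1·(-1)^3 = +1.
v=29: a=29^1·(≡16), b=29^1·(≡11) mod 29; (16|29)=+1, (11|29)=-1; (−1)^{1·1·14}·(+1)^1·(-1)^1 = -1.
v=19: a=19^2·(≡14), b=19^1·(≡3) mod 19; (14|19)=-1, (3|19)=-1; (−1)^{2·1·9}·(-1)^1·(-1)^2 = -1.
|Ram(-34017, -646323)| = 4, even; anisotropic at {3, 19, 29, ∞}.

[3, 19, 29, inf]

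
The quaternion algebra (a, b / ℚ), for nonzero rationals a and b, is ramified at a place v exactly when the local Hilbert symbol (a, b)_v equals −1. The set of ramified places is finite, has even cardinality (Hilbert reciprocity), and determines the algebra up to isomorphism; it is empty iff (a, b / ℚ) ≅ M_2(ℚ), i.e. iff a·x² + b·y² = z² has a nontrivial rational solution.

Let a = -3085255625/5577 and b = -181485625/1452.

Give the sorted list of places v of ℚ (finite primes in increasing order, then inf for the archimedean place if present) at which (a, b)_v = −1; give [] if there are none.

(a, b) ≡ (-563673, -871131) mod (ℚ^×)²; places V = {2, 3, 5, 11, 13, 17, 19, 29, 31, ∞}.
(a,b)_3: α=-1, u≡2; β=-1, v≡2 (mod 3); (2|3)=-1, (2|3)=-1; sign (−1)^1·-1^-1·-1^-1 = -1.
(a,b)_19: α=1, u≡1; β=1, v≡16 (mod 19); (1|19)=+1, (16|19)=+1; sign (−1)^1·+1^1·+1^1 = -1.
(a,b)_11: α=-1, u≡10; β=-2, v≡9 (mod 11); (10|11)=-1, (9|11)=+1; sign (−1)^0·-1^-2·+1^-1 = +1.
(a,b)_17: α=2, u≡1; β=1, v≡5 (mod 17); (1|17)=+1, (5|17)=-1; sign (−1)^0·+1^1·-1^2 = +1.
(a,b)_2: α=0, β=-2; u≡7, v≡5 (mod 8); ε(u)ε(v)=1·0, αω(v)=0·1, βω(u)=-2·0; sum ≡ 0  ⇒  +1.
(a,b)_∞: sgn(-563673)=−, sgn(-871131)=−, so -1.
(a,b)_29: α=1, u≡16; β=1, v≡23 (mod 29); (16|29)=+1, (23|29)=+1; sign (−1)^0·+1^1·+1^1 = +1.
(a,b)_31: α=1, u≡28; β=1, v≡5 (mod 31); (28|31)=+1, (5|31)=+1; sign (−1)^1·+1^1·+1^1 = -1.
(a,b)_5: α=4, u≡3; β=4, v≡4 (mod 5); (3|5)=-1, (4|5)=+1; sign (−1)^0·-1^4·+1^4 = +1.
(a,b)_13: α=-2, u≡6; β=0, v≡12 (mod 13); (6|13)=-1, (12|13)=+1; sign (−1)^0·-1^0·+1^-2 = +1.
|Ram(-563673, -871131)| = 4, even; anisotropic at {3, 19, 31, ∞}.

[3, 19, 31, inf]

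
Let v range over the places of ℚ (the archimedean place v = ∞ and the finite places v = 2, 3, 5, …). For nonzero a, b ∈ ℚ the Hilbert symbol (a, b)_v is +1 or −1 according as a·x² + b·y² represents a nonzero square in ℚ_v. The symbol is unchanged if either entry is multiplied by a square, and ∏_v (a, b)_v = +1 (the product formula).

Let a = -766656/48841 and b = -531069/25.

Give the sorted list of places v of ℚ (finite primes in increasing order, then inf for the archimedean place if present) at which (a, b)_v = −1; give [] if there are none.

[7, 11, 19, inf]

(a, b) ≡ (-11, -4389) mod (ℚ^×)²; places V = {2, 3, 5, 7, 11, 13, 17, 19, ∞}.
(a,b)_17: α=-2, u≡7; β=0, v≡12 (mod 17); (7|17)=-1, (12|17)=-1; sign (−1)^0·-1^0·-1^-2 = +1.
(a,b)_7: α=0, u≡6; β=1, v≡5 (mod 7); (6|7)=-1, (5|7)=-1; sign (−1)^0·-1^1·-1^0 = -1.
(a,b)_2: α=6, β=0; u≡5, v≡3 (mod 8); ε(u)ε(v)=0·1, αω(v)=6·1, βω(u)=0·1; sum ≡ 0  ⇒  +1.
(a,b)_13: α=-2, u≡2; β=0, v≡6 (mod 13); (2|13)=-1, (6|13)=-1; sign (−1)^0·-1^0·-1^-2 = +1.
(a,b)_∞: sgn(-11)=−, sgn(-4389)=−, so -1.
(a,b)_11: α=3, u≡7; β=3, v≡10 (mod 11); (7|11)=-1, (10|11)=-1; sign (−1)^1·-1^3·-1^3 = -1.
(a,b)_19: α=0, u≡15; β=1, v≡6 (mod 19); (15|19)=-1, (6|19)=+1; sign (−1)^0·-1^1·+1^0 = -1.
(a,b)_5: α=0, u≡4; β=-2, v≡1 (mod 5); (4|5)=+1, (1|5)=+1; sign (−1)^0·+1^-2·+1^0 = +1.
(a,b)_3: α=2, u≡1; β=1, v≡1 (mod 3); (1|3)=+1, (1|3)=+1; sign (−1)^0·+1^1·+1^2 = +1.
(-11, -4389 / ℚ) ramifies at {7, 11, 19, ∞}: a division algebra.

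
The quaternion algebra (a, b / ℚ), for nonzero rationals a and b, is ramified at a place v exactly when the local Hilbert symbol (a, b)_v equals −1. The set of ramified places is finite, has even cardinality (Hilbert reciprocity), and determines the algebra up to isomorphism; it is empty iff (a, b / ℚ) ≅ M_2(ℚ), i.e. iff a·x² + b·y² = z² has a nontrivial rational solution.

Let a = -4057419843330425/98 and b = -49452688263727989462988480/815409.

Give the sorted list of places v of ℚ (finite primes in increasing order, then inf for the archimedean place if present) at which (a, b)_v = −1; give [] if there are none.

[2, 11, 13, 17, 41, inf]

Mod squares: a ≡ -34, b ≡ -498355. Check v ∈ {∞, 2, 3, 5, 7, 11, 13, 17, 31, 41, 43}.
v=3: a=3^0·(≡2), b=3^-2·(≡2) mod 3; (2|3)=-1, (2|3)=-1; (−1)^{0·-2·1}·(-1)^-2·(-1)^0 = +1.
v=43: a=43^0·(≡24), b=43^-2·(≡16) mod 43; (24|43)=+1, (16|43)=+1; (−1)^{0·-2·21}·(+1)^-2·(+1)^0 = +1.
v=2: v_2(a)=-1, v_2(b)=6; units ≡ 7, 5 (mod 8); ε·ε+αω+βω = 1·0+-1·1+6·0 ≡ 1  ⇒  (a,b)_2 = -1.
v=31: a=31^2·(≡9), b=31^4·(≡1) mod 31; (9|31)=+1, (1|31)=+1; (−1)^{2·4·15}·(+1)^4·(+1)^2 = +1.
v=5: a=5^2·(≡1), b=5^1·(≡1) mod 5; (1|5)=+1, (1|5)=+1; (−1)^{2·1·2}·(+1)^1·(+1)^2 = +1.
v=17: a=17^3·(≡4), b=17^3·(≡10) mod 17; (4|17)=+1, (10|17)=-1; (−1)^{3·3·8}·(+1)^3·(-1)^3 = -1.
v=13: a=13^2·(≡6), b=13^5·(≡6) mod 13; (6|13)=-1, (6|13)=-1; (−1)^{2·5·6}·(-1)^5·(-1)^2 = -1.
v=11: a=11^2·(≡10), b=11^3·(≡1) mod 11; (10|11)=-1, (1|11)=+1; (−1)^{2·3·5}·(-1)^3·(+1)^2 = -1.
v=41: a=41^2·(≡30), b=41^3·(≡24) mod 41; (30|41)=-1, (24|41)=-1; (−1)^{2·3·20}·(-1)^3·(-1)^2 = -1.
v=7: a=7^-2·(≡1), b=7^-2·(≡3) mod 7; (1|7)=+1, (3|7)=-1; (−1)^{-2·-2·3}·(+1)^-2·(-1)^-2 = +1.
v=∞: -34 < 0 and -498355 < 0  ⇒  (a,b)_∞ = -1.
Ram(-34, -498355) = {2, 11, 13, 17, 41, ∞}; no ℚ_2-point on the conic.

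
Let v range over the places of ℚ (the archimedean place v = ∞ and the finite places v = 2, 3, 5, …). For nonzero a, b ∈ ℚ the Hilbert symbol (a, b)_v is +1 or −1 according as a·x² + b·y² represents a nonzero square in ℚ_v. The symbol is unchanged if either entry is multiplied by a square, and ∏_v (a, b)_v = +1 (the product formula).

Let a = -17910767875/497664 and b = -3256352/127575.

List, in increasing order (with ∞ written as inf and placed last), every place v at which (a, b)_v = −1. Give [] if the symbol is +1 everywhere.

[11, inf]

Mod squares: a ≡ -4290, b ≡ -14. Check v ∈ {∞, 2, 3, 5, 7, 11, 13, 29}.
v=3: a=3^-5·(≡1), b=3^-6·(≡1) mod 3; (1|3)=+1, (1|3)=+1; (−1)^{-5·-6·1}·(+1)^-6·(+1)^-5 = +1.
v=29: a=29^0·(≡2), b=29^2·(≡18) mod 29; (2|29)=-1, (18|29)=-1; (−1)^{0·2·14}·(-1)^2·(-1)^0 = +1.
v=∞: -4290 < 0 and -14 < 0  ⇒  (a,b)_∞ = -1.
v=7: a=7^2·(≡1), b=7^-1·(≡5) mod 7; (1|7)=+1, (5|7)=-1; (−1)^{2·-1·3}·(+1)^-1·(-1)^2 = +1.
v=5: a=5^3·(≡3), b=5^-2·(≡1) mod 5; (3|5)=-1, (1|5)=+1; (−1)^{3·-2·2}·(-1)^-2·(+1)^3 = +1.
v=13: a=13^3·(≡5), b=13^0·(≡3) mod 13; (5|13)=-1, (3|13)=+1; (−1)^{3·0·6}·(-1)^0·(+1)^3 = +1.
v=2: v_2(a)=-11, v_2(b)=5; units ≡ 7, 1 (mod 8); ε·ε+αω+βω = 1·0+-11·0+5·0 ≡ 0  ⇒  (a,b)_2 = +1.
v=11: a=11^3·(≡8), b=11^2·(≡2) mod 11; (8|11)=-1, (2|11)=-1; (−1)^{3·2·5}·(-1)^2·(-1)^3 = -1.
Ram(-4290, -14) = {11, ∞}; no ℚ_11-point on the conic.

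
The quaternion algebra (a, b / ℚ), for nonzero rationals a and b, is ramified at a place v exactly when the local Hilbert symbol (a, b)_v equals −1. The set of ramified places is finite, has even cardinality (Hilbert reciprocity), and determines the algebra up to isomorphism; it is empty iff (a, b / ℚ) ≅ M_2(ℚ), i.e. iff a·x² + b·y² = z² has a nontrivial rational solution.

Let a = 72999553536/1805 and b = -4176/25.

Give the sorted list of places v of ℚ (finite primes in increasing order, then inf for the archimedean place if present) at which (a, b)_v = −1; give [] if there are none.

[2, 7, 23, 29]

(a, b) ≡ (20930, -29) mod (ℚ^×)²; places V = {2, 3, 5, 7, 13, 19, 23, 29, ∞}.
(a,b)_29: α=2, u≡18; β=1, v≡7 (mod 29); (18|29)=-1, (7|29)=+1; sign (−1)^0·-1^1·+1^2 = -1.
(a,b)_23: α=1, u≡9; β=0, v≡5 (mod 23); (9|23)=+1, (5|23)=-1; sign (−1)^0·+1^0·-1^1 = -1.
(a,b)_2: α=9, β=4; u≡1, v≡3 (mod 8); ε(u)ε(v)=0·1, αω(v)=9·1, βω(u)=4·0; sum ≡ 1  ⇒  -1.
(a,b)_5: α=-1, u≡1; β=-2, v≡4 (mod 5); (1|5)=+1, (4|5)=+1; sign (−1)^0·+1^-2·+1^-1 = +1.
(a,b)_13: α=1, u≡7; β=0, v≡3 (mod 13); (7|13)=-1, (3|13)=+1; sign (−1)^0·-1^0·+1^1 = +1.
(a,b)_∞: sgn(20930)=+, sgn(-29)=−, so +1.
(a,b)_7: α=1, u≡1; β=0, v≡6 (mod 7); (1|7)=+1, (6|7)=-1; sign (−1)^0·+1^0·-1^1 = -1.
(a,b)_19: α=-2, u≡4; β=0, v≡7 (mod 19); (4|19)=+1, (7|19)=+1; sign (−1)^0·+1^0·+1^-2 = +1.
(a,b)_3: α=4, u≡2; β=2, v≡1 (mod 3); (2|3)=-1, (1|3)=+1; sign (−1)^0·-1^2·+1^4 = +1.
Ram(20930, -29) = {2, 7, 23, 29}; no ℚ_2-point on the conic.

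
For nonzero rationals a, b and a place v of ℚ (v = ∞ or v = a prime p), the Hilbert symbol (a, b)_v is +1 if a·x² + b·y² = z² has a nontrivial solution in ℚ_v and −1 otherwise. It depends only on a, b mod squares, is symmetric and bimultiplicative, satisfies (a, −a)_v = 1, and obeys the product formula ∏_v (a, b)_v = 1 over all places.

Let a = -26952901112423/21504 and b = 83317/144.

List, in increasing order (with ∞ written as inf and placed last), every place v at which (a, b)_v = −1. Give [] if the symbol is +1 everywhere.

[7, 17]

(a, b) ≡ (-113883, 493) mod (ℚ^×)²; places V = {2, 3, 7, 11, 13, 17, 29, ∞}.
(a,b)_13: α=2, u≡9; β=2, v≡12 (mod 13); (9|13)=+1, (12|13)=+1; sign (−1)^0·+1^2·+1^2 = +1.
(a,b)_∞: sgn(-113883)=−, sgn(493)=+, so +1.
(a,b)_29: α=3, u≡17; β=1, v≡27 (mod 29); (17|29)=-1, (27|29)=-1; sign (−1)^0·-1^1·-1^3 = +1.
(a,b)_3: α=-1, u≡1; β=-2, v≡1 (mod 3); (1|3)=+1, (1|3)=+1; sign (−1)^0·+1^-2·+1^-1 = +1.
(a,b)_11: α=3, u≡1; β=0, v≡3 (mod 11); (1|11)=+1, (3|11)=+1; sign (−1)^0·+1^0·+1^3 = +1.
(a,b)_2: α=-10, β=-4; u≡5, v≡5 (mod 8); ε(u)ε(v)=0·0, αω(v)=-10·1, βω(u)=-4·1; sum ≡ 0  ⇒  +1.
(a,b)_17: α=3, u≡13; β=1, v≡7 (mod 17); (13|17)=+1, (7|17)=-1; sign (−1)^0·+1^1·-1^3 = -1.
(a,b)_7: α=-1, u≡6; β=0, v≡6 (mod 7); (6|7)=-1, (6|7)=-1; sign (−1)^0·-1^0·-1^-1 = -1.
(-113883, 493 / ℚ) ramifies at {7, 17}: a division algebra.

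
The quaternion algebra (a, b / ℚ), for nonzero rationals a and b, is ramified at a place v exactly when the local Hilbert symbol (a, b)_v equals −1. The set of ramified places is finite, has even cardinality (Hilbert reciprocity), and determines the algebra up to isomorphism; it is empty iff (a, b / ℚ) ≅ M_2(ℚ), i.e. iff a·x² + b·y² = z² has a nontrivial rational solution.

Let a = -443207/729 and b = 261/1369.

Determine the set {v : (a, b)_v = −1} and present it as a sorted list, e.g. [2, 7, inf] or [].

[17, 31]

(a, b) ≡ (-527, 29) mod (ℚ^×)²; places V = {2, 3, 17, 29, 31, 37, ∞}.
(a,b)_3: α=-6, u≡1; β=2, v≡2 (mod 3); (1|3)=+1, (2|3)=-1; sign (−1)^0·+1^2·-1^-6 = +1.
(a,b)_37: α=0, u≡12; β=-2, v≡2 (mod 37); (12|37)=+1, (2|37)=-1; sign (−1)^0·+1^-2·-1^0 = +1.
(a,b)_29: α=2, u≡6; β=1, v≡16 (mod 29); (6|29)=+1, (16|29)=+1; sign (−1)^0·+1^1·+1^2 = +1.
(a,b)_17: α=1, u≡5; β=0, v≡12 (mod 17); (5|17)=-1, (12|17)=-1; sign (−1)^0·-1^0·-1^1 = -1.
(a,b)_31: α=1, u≡19; β=0, v≡15 (mod 31); (19|31)=+1, (15|31)=-1; sign (−1)^0·+1^0·-1^1 = -1.
(a,b)_2: α=0, β=0; u≡1, v≡5 (mod 8); ε(u)ε(v)=0·0, αω(v)=0·1, βω(u)=0·0; sum ≡ 0  ⇒  +1.
(a,b)_∞: sgn(-527)=−, sgn(29)=+, so +1.
(-527, 29 / ℚ) ramifies at {17, 31}: a division algebra.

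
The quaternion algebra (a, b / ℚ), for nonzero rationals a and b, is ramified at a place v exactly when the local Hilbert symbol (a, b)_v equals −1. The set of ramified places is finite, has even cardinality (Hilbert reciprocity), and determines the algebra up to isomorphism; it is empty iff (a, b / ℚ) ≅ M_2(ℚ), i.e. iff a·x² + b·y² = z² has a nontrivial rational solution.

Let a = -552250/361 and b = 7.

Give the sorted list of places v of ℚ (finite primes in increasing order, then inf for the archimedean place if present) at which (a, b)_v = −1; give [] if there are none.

[2, 5]

(a, b) ≡ (-10, 7) mod (ℚ^×)²; places V = {2, 5, 7, 19, 47, ∞}.
(a,b)_∞: sgn(-10)=−, sgn(7)=+, so +1.
(a,b)_2: α=1, β=0; u≡3, v≡7 (mod 8); ε(u)ε(v)=1·1, αω(v)=1·0, βω(u)=0·1; sum ≡ 1  ⇒  -1.
(a,b)_5: α=3, u≡2; β=0, v≡2 (mod 5); (2|5)=-1, (2|5)=-1; sign (−1)^0·-1^0·-1^3 = -1.
(a,b)_7: α=0, u≡2; β=1, v≡1 (mod 7); (2|7)=+1, (1|7)=+1; sign (−1)^0·+1^1·+1^0 = +1.
(a,b)_19: α=-2, u≡4; β=0, v≡7 (mod 19); (4|19)=+1, (7|19)=+1; sign (−1)^0·+1^0·+1^-2 = +1.
(a,b)_47: α=2, u≡1; β=0, v≡7 (mod 47); (1|47)=+1, (7|47)=+1; sign (−1)^0·+1^0·+1^2 = +1.
|Ram(-10, 7)| = 2, even; anisotropic at {2, 5}.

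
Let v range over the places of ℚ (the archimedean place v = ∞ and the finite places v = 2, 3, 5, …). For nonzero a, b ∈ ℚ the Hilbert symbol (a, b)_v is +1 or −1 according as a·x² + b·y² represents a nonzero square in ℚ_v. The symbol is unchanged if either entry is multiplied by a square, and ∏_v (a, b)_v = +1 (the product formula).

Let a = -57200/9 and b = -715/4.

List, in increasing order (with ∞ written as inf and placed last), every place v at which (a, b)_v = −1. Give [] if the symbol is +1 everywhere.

[5, 11, 13, inf]

(a, b) ≡ (-143, -715) mod (ℚ^×)²; places V = {2, 3, 5, 11, 13, ∞}.
(a,b)_5: α=2, u≡3; β=1, v≡3 (mod 5); (3|5)=-1, (3|5)=-1; sign (−1)^0·-1^1·-1^2 = -1.
(a,b)_2: α=4, β=-2; u≡1, v≡5 (mod 8); ε(u)ε(v)=0·0, αω(v)=4·1, βω(u)=-2·0; sum ≡ 0  ⇒  +1.
(a,b)_13: α=1, u≡8; β=1, v≡9 (mod 13); (8|13)=-1, (9|13)=+1; sign (−1)^0·-1^1·+1^1 = -1.
(a,b)_∞: sgn(-143)=−, sgn(-715)=−, so -1.
(a,b)_11: α=1, u≡4; β=1, v≡3 (mod 11); (4|11)=+1, (3|11)=+1; sign (−1)^1·+1^1·+1^1 = -1.
(a,b)_3: α=-2, u≡1; β=0, v≡2 (mod 3); (1|3)=+1, (2|3)=-1; sign (−1)^0·+1^0·-1^-2 = +1.
(-143, -715 / ℚ) ramifies at {5, 11, 13, ∞}: a division algebra.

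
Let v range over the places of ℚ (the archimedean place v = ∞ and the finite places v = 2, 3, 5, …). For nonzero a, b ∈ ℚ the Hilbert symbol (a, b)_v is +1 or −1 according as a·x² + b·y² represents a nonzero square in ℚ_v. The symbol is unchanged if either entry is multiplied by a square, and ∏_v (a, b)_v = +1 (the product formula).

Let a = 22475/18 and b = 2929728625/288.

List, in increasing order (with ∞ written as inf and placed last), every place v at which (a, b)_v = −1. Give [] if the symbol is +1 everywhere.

[2, 5, 29, 31]

Mod squares: a ≡ 1798, b ≡ 290. Check v ∈ {∞, 2, 3, 5, 29, 31}.
v=29: a=29^1·(≡6), b=29^3·(≡11) mod 29; (6|29)=+1, (11|29)=-1; (−1)^{1·3·14}·(+1)^3·(-1)^1 = -1.
v=2: v_2(a)=-1, v_2(b)=-5; units ≡ 3, 1 (mod 8); ε·ε+αω+βω = 1·0+-1·0+-5·1 ≡ 1  ⇒  (a,b)_2 = -1.
v=∞: 1798 > 0 and 290 > 0  ⇒  (a,b)_∞ = +1.
v=5: a=5^2·(≡3), b=5^3·(≡3) mod 5; (3|5)=-1, (3|5)=-1; (−1)^{2·3·2}·(-1)^3·(-1)^2 = -1.
v=31: a=31^1·(≡11), b=31^2·(≡6) mod 31; (11|31)=-1, (6|31)=-1; (−1)^{1·2·15}·(-1)^2·(-1)^1 = -1.
v=3: a=3^-2·(≡1), b=3^-2·(≡2) mod 3; (1|3)=+1, (2|3)=-1; (−1)^{-2·-2·1}·(+1)^-2·(-1)^-2 = +1.
|Ram(1798, 290)| = 4, even; anisotropic at {2, 5, 29, 31}.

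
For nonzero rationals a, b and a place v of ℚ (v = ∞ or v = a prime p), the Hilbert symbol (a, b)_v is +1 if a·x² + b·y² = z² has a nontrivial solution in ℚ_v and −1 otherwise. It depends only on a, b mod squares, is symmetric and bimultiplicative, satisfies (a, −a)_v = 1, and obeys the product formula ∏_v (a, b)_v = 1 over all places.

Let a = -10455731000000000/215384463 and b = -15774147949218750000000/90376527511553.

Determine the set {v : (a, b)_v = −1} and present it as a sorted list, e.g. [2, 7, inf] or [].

[13, 17, 23, inf]

Mod squares: a ≡ -20930, b ≡ -50830. Check v ∈ {∞, 2, 3, 5, 7, 11, 13, 17, 23, 29, 43}.
v=2: v_2(a)=9, v_2(b)=7; units ≡ 7, 1 (mod 8); ε·ε+αω+βω = 1·0+9·0+7·0 ≡ 0  ⇒  (a,b)_2 = +1.
v=17: a=17^2·(≡6), b=17^-1·(≡13) mod 17; (6|17)=-1, (13|17)=+1; (−1)^{2·-1·8}·(-1)^-1·(+1)^2 = -1.
v=13: a=13^1·(≡2), b=13^1·(≡9) mod 13; (2|13)=-1, (9|13)=+1; (−1)^{1·1·6}·(-1)^1·(+1)^1 = -1.
v=29: a=29^0·(≡11), b=29^-2·(≡25) mod 29; (11|29)=-1, (25|29)=+1; (−1)^{0·-2·14}·(-1)^-2·(+1)^0 = +1.
v=5: a=5^9·(≡1), b=5^19·(≡4) mod 5; (1|5)=+1, (4|5)=+1; (−1)^{9·19·2}·(+1)^19·(+1)^9 = +1.
v=23: a=23^1·(≡21), b=23^1·(≡20) mod 23; (21|23)=-1, (20|23)=-1; (−1)^{1·1·11}·(-1)^1·(-1)^1 = -1.
v=∞: -20930 < 0 and -50830 < 0  ⇒  (a,b)_∞ = -1.
v=11: a=11^2·(≡9), b=11^0·(≡1) mod 11; (9|11)=+1, (1|11)=+1; (−1)^{2·0·5}·(+1)^0·(+1)^2 = +1.
v=3: a=3^-2·(≡1), b=3^2·(≡2) mod 3; (1|3)=+1, (2|3)=-1; (−1)^{-2·2·1}·(+1)^2·(-1)^-2 = +1.
v=43: a=43^-4·(≡41), b=43^-6·(≡29) mod 43; (41|43)=+1, (29|43)=-1; (−1)^{-4·-6·21}·(+1)^-6·(-1)^-4 = +1.
v=7: a=7^-1·(≡3), b=7^4·(≡4) mod 7; (3|7)=-1, (4|7)=+1; (−1)^{-1·4·3}·(-1)^4·(+1)^-1 = +1.
|Ram(-20930, -50830)| = 4, even; anisotropic at {13, 17, 23, ∞}.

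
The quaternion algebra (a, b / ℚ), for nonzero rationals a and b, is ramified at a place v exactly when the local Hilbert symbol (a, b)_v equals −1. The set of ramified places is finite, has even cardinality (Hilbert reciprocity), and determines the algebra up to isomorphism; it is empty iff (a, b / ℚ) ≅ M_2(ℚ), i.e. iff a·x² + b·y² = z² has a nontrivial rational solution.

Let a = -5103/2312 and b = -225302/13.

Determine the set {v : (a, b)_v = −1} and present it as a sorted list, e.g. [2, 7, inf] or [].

[7, inf]

Mod squares: a ≡ -14, b ≡ -494. Check v ∈ {∞, 2, 3, 7, 11, 13, 17, 19}.
v=19: a=19^0·(≡5), b=19^1·(≡13) mod 19; (5|19)=+1, (13|19)=-1; (−1)^{0·1·9}·(+1)^1·(-1)^0 = +1.
v=7: a=7^1·(≡3), b=7^2·(≡6) mod 7; (3|7)=-1, (6|7)=-1; (−1)^{1·2·3}·(-1)^2·(-1)^1 = -1.
v=11: a=11^0·(≡6), b=11^2·(≡4) mod 11; (6|11)=-1, (4|11)=+1; (−1)^{0·2·5}·(-1)^2·(+1)^0 = +1.
v=3: a=3^6·(≡1), b=3^0·(≡1) mod 3; (1|3)=+1, (1|3)=+1; (−1)^{6·0·1}·(+1)^0·(+1)^6 = +1.
v=13: a=13^0·(≡10), b=13^-1·(≡1) mod 13; (10|13)=+1, (1|13)=+1; (−1)^{0·-1·6}·(+1)^-1·(+1)^0 = +1.
v=2: v_2(a)=-3, v_2(b)=1; units ≡ 1, 1 (mod 8); ε·ε+αω+βω = 0·0+-3·0+1·0 ≡ 0  ⇒  (a,b)_2 = +1.
v=17: a=17^-2·(≡6), b=17^0·(≡13) mod 17; (6|17)=-1, (13|17)=+1; (−1)^{-2·0·8}·(-1)^0·(+1)^-2 = +1.
v=∞: -14 < 0 and -494 < 0  ⇒  (a,b)_∞ = -1.
|Ram(-14, -494)| = 2, even; anisotropic at {7, ∞}.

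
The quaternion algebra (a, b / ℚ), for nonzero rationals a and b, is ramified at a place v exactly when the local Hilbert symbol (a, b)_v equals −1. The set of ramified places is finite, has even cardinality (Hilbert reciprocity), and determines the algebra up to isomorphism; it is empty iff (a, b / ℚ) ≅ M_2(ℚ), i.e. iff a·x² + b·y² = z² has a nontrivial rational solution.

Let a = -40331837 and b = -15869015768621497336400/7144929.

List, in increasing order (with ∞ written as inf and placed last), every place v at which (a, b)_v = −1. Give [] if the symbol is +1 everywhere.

Mod squares: a ≡ -47957, b ≡ -29. Check v ∈ {∞, 2, 3, 5, 7, 11, 13, 17, 29, 31}.
v=31: a=31^1·(≡12), b=31^2·(≡25) mod 31; (12|31)=-1, (25|31)=+1; (−1)^{1·2·15}·(-1)^2·(+1)^1 = +1.
v=5: a=5^0·(≡3), b=5^2·(≡1) mod 5; (3|5)=-1, (1|5)=+1; (−1)^{0·2·2}·(-1)^2·(+1)^0 = +1.
v=29: a=29^2·(≡9), b=29^7·(≡9) mod 29; (9|29)=+1, (9|29)=+1; (−1)^{2·7·14}·(+1)^7·(+1)^2 = +1.
v=3: a=3^0·(≡1), b=3^-10·(≡1) mod 3; (1|3)=+1, (1|3)=+1; (−1)^{0·-10·1}·(+1)^-10·(+1)^0 = +1.
v=2: v_2(a)=0, v_2(b)=4; units ≡ 3, 3 (mod 8); ε·ε+αω+βω = 1·1+0·1+4·1 ≡ 1  ⇒  (a,b)_2 = -1.
v=17: a=17^1·(≡8), b=17^2·(≡12) mod 17; (8|17)=+1, (12|17)=-1; (−1)^{1·2·8}·(+1)^2·(-1)^1 = -1.
v=13: a=13^1·(≡1), b=13^2·(≡10) mod 13; (1|13)=+1, (10|13)=+1; (−1)^{1·2·6}·(+1)^2·(+1)^1 = +1.
v=7: a=7^1·(≡2), b=7^2·(≡3) mod 7; (2|7)=+1, (3|7)=-1; (−1)^{1·2·3}·(+1)^2·(-1)^1 = -1.
v=11: a=11^0·(≡4), b=11^-2·(≡4) mod 11; (4|11)=+1, (4|11)=+1; (−1)^{0·-2·5}·(+1)^-2·(+1)^0 = +1.
v=∞: -47957 < 0 and -29 < 0  ⇒  (a,b)_∞ = -1.
(-47957, -29 / ℚ) ramifies at {2, 7, 17, ∞}: a division algebra.

[2, 7, 17, inf]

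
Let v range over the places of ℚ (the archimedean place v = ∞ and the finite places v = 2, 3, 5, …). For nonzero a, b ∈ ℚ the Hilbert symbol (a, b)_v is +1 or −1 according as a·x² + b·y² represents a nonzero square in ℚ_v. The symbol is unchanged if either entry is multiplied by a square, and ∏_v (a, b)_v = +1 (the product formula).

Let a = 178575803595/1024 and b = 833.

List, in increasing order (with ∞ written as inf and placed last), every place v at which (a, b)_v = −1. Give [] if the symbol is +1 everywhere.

[5, 7]

(a, b) ≡ (28595, 17) mod (ℚ^×)²; places V = {2, 3, 5, 7, 17, 19, 43, ∞}.
(a,b)_2: α=-10, β=0; u≡3, v≡1 (mod 8); ε(u)ε(v)=1·0, αω(v)=-10·0, βω(u)=0·1; sum ≡ 0  ⇒  +1.
(a,b)_43: α=1, u≡2; β=0, v≡16 (mod 43); (2|43)=-1, (16|43)=+1; sign (−1)^0·-1^0·+1^1 = +1.
(a,b)_∞: sgn(28595)=+, sgn(17)=+, so +1.
(a,b)_3: α=2, u≡2; β=0, v≡2 (mod 3); (2|3)=-1, (2|3)=-1; sign (−1)^0·-1^0·-1^2 = +1.
(a,b)_5: α=1, u≡1; β=0, v≡3 (mod 5); (1|5)=+1, (3|5)=-1; sign (−1)^0·+1^0·-1^1 = -1.
(a,b)_17: α=2, u≡9; β=1, v≡15 (mod 17); (9|17)=+1, (15|17)=+1; sign (−1)^0·+1^1·+1^2 = +1.
(a,b)_19: α=1, u≡9; β=0, v≡16 (mod 19); (9|19)=+1, (16|19)=+1; sign (−1)^0·+1^0·+1^1 = +1.
(a,b)_7: α=5, u≡1; β=2, v≡3 (mod 7); (1|7)=+1, (3|7)=-1; sign (−1)^0·+1^2·-1^5 = -1.
|Ram(28595, 17)| = 2, even; anisotropic at {5, 7}.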